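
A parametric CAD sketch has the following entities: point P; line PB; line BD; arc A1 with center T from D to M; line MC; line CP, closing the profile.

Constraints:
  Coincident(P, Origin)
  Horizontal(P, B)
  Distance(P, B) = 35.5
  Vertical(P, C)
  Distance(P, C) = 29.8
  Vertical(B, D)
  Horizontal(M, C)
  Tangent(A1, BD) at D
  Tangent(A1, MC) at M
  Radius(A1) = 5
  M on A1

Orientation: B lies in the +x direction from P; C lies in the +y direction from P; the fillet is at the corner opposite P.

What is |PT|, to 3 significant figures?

39.3

PC is vertical with |PC| = 29.8 and C on the +y side, so C = (0.00, 29.8). The virtual corner opposite P is at (35.5, 29.8). Tangency of A1 to BD means the radius TD is perpendicular to BD and since A1 is tangent to MC there, TM ⟂ MC, with radius 5.0, so the center T sits 5.0 in from both sides at T = (30.5, 24.8). Then |PT| = |T − P| = 39.3.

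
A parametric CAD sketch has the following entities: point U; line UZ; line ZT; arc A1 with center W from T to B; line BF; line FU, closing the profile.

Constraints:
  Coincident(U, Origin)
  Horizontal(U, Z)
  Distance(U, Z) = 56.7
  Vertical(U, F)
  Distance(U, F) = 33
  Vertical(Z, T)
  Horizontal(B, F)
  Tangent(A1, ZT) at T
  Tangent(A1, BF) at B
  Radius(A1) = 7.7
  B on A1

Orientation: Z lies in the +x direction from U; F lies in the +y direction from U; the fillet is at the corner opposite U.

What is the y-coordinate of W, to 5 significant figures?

25.300

U and F share the same x with |UF| = 33.0 and F on the +y side, so F = (0.0000, 33.000). The virtual corner opposite U is at (56.700, 33.000). The tangent condition forces WT to be normal to ZT and the tangent condition forces WB to be normal to BF, with radius 7.7, so the center W sits 7.7 in from both sides at W = (49.000, 25.300). So W.y = 25.300.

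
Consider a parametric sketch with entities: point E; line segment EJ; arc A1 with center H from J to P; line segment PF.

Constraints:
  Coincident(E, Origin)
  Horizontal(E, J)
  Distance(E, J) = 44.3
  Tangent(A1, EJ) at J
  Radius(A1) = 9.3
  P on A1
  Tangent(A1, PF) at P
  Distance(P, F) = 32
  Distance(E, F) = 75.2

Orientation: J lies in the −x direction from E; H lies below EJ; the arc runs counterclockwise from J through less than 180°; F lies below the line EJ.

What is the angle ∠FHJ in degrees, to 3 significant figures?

136°

E is at the origin; EJ is horizontal with |EJ| = 44.3 and J on the −x side, so J = (-44.3, 0.00). Since A1 is tangent to EJ there, HJ ⟂ EJ, so H = J + (0, -9.3) = (-44.3, -9.30). Since HP ⟂ PF (tangency), |HF| = √(9.3² + 32.0²) = 33.3 regardless of where P sits on A1. So F lies on both circle(E, 75.2) and circle(H, 33.3); the below-EJ intersection is F = (-67.4, -33.3). P is the foot of the tangent from F: P = (-52.5, -4.97).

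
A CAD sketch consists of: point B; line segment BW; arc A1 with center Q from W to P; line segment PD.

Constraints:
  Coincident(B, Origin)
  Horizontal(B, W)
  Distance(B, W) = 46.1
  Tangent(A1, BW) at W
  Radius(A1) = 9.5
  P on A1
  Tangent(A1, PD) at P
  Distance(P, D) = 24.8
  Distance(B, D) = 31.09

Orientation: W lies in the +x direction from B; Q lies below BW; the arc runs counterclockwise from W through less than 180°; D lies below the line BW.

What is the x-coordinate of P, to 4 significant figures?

39.05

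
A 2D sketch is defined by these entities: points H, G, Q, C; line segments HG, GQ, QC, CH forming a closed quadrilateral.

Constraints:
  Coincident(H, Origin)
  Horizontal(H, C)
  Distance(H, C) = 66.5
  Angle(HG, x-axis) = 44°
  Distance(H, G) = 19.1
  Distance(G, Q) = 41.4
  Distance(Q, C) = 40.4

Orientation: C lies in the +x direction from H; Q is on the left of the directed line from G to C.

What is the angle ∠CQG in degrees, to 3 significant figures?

83.4°

H is at the origin; H and C share the same y with |HC| = 66.5 and C in +x, so C = (66.5, 0). HG runs at 44.0° with |HG| = 19.1, so G = (13.7, 13.3). Q is determined by |GQ| = 41.4 and |QC| = 40.4 together: it lies at the intersection of circle(G, 41.4) and circle(C, 40.4). With |GC| = 54.4, the foot of the radical line on GC is 28.0 from G and the perpendicular offset is √(41.4² − 28.0²) = 30.5. Taking the left-of-GC solution: Q = (48.3, 36.1).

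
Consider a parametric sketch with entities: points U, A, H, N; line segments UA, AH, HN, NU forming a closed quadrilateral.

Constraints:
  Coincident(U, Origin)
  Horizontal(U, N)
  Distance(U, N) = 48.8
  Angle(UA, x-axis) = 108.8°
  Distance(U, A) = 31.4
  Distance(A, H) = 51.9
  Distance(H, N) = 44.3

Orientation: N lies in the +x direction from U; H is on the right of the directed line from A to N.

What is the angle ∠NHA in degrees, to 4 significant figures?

86.25°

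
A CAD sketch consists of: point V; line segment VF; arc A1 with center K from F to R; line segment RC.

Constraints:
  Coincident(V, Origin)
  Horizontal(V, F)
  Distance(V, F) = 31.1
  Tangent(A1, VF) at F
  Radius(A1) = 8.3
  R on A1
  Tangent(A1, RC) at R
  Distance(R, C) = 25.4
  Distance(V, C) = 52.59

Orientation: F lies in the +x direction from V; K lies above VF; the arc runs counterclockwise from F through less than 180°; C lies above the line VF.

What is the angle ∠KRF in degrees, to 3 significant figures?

46.6°

Checks: V = (0.00, 0.00) ✓; |KF| = 8.300 ✓; |KR| = 8.300 ✓; ∠(KR, RC) = 90.00° ✓; |RC| = 25.40 ✓; |VC| = 52.59 ✓.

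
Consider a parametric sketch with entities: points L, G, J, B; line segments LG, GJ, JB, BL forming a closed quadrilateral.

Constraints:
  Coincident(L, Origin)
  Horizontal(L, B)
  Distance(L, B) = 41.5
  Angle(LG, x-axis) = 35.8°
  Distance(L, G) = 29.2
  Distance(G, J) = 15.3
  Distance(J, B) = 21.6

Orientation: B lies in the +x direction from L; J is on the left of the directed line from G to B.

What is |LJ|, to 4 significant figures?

43.92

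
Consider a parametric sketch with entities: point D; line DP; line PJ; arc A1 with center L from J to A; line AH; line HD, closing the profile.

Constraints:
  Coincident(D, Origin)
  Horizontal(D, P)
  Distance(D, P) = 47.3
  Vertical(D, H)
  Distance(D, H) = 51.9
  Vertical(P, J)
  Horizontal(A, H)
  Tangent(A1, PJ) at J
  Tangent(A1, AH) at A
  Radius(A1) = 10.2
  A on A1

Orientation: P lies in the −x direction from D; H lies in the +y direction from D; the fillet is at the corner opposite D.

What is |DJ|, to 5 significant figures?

63.057

The virtual corner opposite D is at (-47.300, 51.900). A1 meets PJ tangentially, so LJ is at right angles to PJ and A1 meets AH tangentially, so LA is at right angles to AH, with radius 10.2, so the center L sits 10.2 in from both sides at L = (-37.100, 41.700). That places the tangent points at J = (-47.300, 41.700) on PJ and A = (-37.100, 51.900) on AH. Then |DJ| = |J − D| = 63.057.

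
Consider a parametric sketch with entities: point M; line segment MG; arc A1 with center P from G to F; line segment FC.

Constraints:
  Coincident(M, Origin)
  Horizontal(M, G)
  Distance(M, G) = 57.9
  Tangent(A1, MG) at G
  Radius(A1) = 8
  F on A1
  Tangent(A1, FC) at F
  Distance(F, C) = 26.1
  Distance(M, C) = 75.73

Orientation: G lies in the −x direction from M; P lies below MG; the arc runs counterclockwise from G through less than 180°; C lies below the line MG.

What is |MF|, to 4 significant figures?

66.28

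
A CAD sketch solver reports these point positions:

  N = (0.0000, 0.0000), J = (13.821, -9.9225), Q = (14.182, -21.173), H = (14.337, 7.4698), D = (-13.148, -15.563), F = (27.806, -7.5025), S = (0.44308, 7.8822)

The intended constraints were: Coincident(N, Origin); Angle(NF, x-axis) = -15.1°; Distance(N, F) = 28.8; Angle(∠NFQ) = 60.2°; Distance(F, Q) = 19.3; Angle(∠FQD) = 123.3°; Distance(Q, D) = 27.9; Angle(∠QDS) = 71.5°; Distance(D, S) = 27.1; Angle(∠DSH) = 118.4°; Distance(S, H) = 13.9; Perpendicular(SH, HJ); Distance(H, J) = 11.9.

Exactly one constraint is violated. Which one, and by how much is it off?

Distance(H, J) = 11.9 — off by 5.50.

N = (0.00, 0.00) ✓; NF at -15.10° ✓; |NF| = 28.80 ✓; ∠NFQ = 60.20° ✓; |FQ| = 19.30 ✓; ∠FQD = 123.3° ✓; |QD| = 27.90 ✓; ∠QDS = 71.50° ✓; |DS| = 27.10 ✓; ∠DSH = 118.4° ✓; |SH| = 13.90 ✓; ∠(SH, HJ) = 90.00° ✓; |HJ| = 17.40 ✗.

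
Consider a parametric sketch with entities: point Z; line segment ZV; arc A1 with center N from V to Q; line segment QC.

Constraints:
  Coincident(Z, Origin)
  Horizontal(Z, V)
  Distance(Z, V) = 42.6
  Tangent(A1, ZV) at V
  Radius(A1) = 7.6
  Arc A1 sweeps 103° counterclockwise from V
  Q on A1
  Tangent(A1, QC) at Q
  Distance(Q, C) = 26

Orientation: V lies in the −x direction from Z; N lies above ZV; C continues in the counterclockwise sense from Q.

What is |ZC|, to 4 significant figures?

53.71

Z is at the origin; Z and V share the same y with |ZV| = 42.6 and V on the −x side, so V = (-42.60, 0.000). Since A1 is tangent to ZV there, NV ⟂ ZV, so N = V + (0, 7.6) = (-42.60, 7.600). On A1, V sits at bearing -90° from N; a 103° counterclockwise sweep puts Q at bearing 13°, so Q = N + 7.6·(cos 13°, sin 13°) = (-35.19, 9.310). Tangency of A1 to QC means the radius NQ is perpendicular to QC, so QC runs along (−sin 13°, cos 13°); with |QC| = 26.0, C = (-41.04, 34.64). Then |ZC| = |C − Z| = 53.71.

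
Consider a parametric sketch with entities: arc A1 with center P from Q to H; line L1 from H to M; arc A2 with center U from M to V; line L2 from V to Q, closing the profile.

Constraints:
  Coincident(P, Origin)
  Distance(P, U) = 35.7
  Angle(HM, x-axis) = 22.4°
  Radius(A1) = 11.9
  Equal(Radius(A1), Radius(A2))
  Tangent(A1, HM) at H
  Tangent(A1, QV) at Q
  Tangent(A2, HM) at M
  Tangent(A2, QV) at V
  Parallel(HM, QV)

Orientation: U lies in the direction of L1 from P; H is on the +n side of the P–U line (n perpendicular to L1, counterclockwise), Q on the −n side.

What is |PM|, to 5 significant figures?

37.631

The slot axis is L1's direction at 22.4°, so u = (cos 22.4°, sin 22.4°) = (0.92455, 0.38107) and n = (−sin 22.4°, cos 22.4°) = (-0.38107, 0.92455). P is at the origin and U lies 35.7 along u from P, so U = 35.7·u = (33.006, 13.604). Tangency of A1 to both parallel lines with radius 11.9 puts H and Q at P ± 11.9·n: H = (-4.5347, 11.002), Q = (4.5347, -11.002). Equal radii place M and V the same way about U: M = U + 11.9·n = (28.472, 24.606), V = U − 11.9·n = (37.541, 2.6021). Then |PM| = |M − P| = 37.631.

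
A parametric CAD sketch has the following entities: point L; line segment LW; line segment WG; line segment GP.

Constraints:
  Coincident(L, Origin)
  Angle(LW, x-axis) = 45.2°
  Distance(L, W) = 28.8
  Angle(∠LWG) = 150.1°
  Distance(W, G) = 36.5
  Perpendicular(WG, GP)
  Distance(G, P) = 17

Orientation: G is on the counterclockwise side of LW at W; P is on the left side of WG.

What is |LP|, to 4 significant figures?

61.52

L is at the origin; LW runs at 45.2° with length 28.8, so W = 28.8·(cos 45.2°, sin 45.2°) = (20.29, 20.44). ∠LWG = 150.1°, so WG runs at 45.2° + (180° − 150.1°) = 75.10° from the x-axis; with |WG| = 36.5, G = W + 36.5·(cos 75.10°, sin 75.10°) = (29.68, 55.71). The perpendicularity gives GP at right angles to WG; with |GP| = 17.0 on the left of WG, P = G + 17.0·(-0.9664, 0.2571) = (13.25, 60.08). Then |LP| = |P − L| = 61.52.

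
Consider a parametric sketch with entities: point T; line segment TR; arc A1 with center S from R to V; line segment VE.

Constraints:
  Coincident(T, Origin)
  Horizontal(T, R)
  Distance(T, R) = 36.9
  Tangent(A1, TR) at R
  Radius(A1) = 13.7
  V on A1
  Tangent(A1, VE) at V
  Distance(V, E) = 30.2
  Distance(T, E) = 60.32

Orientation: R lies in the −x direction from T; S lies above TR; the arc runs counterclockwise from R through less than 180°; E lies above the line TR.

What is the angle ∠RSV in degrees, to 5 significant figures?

116.31°

T is at the origin; T and R share the same y with |TR| = 36.9 and R on the −x side, so R = (-36.900, 0.0000). Since A1 is tangent to TR there, SR ⟂ TR, so S = R + (0, 13.7) = (-36.900, 13.700). Since SV ⟂ VE (tangency), |SE| = √(13.7² + 30.2²) = 33.162 regardless of where V sits on A1. So E lies on both circle(T, 60.32) and circle(S, 33.162); the above-TR intersection is E = (-38.002, 46.844). V is the foot of the tangent from E: V = (-24.619, 19.771).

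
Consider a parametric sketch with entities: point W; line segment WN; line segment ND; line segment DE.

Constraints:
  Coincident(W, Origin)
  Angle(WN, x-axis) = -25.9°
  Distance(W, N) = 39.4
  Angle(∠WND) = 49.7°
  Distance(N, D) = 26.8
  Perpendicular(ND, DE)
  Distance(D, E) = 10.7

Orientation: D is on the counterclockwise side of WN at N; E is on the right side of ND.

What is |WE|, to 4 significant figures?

40.77

W is at the origin; WN runs at -25.9° with length 39.4, so N = 39.4·(cos -25.9°, sin -25.9°) = (35.44, -17.21). ∠WND = 49.7°, so ND runs at -25.9° + (180° − 49.7°) = 104.4° from the x-axis; with |ND| = 26.8, D = N + 26.8·(cos 104.4°, sin 104.4°) = (28.78, 8.748). ND is perpendicular to DE; with |DE| = 10.7 on the right of ND, E = D + 10.7·(0.9686, 0.2487) = (39.14, 11.41). Then |WE| = |E − W| = 40.77.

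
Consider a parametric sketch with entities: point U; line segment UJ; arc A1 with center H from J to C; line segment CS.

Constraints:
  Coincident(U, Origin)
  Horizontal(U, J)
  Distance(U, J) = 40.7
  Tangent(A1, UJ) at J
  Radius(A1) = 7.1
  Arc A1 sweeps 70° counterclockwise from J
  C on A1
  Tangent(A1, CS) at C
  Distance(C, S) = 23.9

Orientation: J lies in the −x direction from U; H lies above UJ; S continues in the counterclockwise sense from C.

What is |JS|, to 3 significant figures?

30.9

On A1, J sits at bearing -90° from H; a 70° counterclockwise sweep puts C at bearing -20°, so C = H + 7.1·(cos -20°, sin -20°) = (-34.0, 4.67). Since A1 is tangent to CS there, HC ⟂ CS, so CS runs along (−sin -20°, cos -20°); with |CS| = 23.9, S = (-25.9, 27.1). Then |JS| = |S − J| = 30.9.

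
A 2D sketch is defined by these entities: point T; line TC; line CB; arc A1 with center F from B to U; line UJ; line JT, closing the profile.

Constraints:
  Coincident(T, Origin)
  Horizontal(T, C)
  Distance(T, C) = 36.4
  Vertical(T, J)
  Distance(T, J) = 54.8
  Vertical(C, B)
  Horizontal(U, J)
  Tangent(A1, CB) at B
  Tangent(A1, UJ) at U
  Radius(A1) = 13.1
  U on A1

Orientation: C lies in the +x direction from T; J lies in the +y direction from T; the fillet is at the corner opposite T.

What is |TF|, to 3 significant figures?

47.8

T is at the origin; T and C share the same y with |TC| = 36.4 and C on the +x side, so C = (36.4, 0.00). TJ is vertical with |TJ| = 54.8 and J on the +y side, so J = (0.00, 54.8). The virtual corner opposite T is at (36.4, 54.8). A1 meets CB tangentially, so FB is at right angles to CB and A1 meets UJ tangentially, so FU is at right angles to UJ, with radius 13.1, so the center F sits 13.1 in from both sides at F = (23.3, 41.7). Then |TF| = |F − T| = 47.8.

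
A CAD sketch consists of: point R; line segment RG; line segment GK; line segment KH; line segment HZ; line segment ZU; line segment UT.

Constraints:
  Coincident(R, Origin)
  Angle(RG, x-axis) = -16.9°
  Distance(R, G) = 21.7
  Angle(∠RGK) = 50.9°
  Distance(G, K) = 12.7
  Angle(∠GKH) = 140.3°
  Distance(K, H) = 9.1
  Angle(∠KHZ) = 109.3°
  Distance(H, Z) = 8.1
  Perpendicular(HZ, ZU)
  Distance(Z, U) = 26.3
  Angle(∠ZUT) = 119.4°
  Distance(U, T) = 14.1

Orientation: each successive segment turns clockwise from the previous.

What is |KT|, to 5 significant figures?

24.661

R is at the origin; RG runs at -16.9° with length 21.7, so G = (20.763, -6.3082). ∠RGK = 50.9° gives GK at -146.00° from the x-axis; with |GK| = 12.7, K = (10.234, -13.410). ∠GKH = 140.3° gives KH at 174.30° from the x-axis; with |KH| = 9.1, H = (1.1791, -12.506). ∠KHZ = 109.3° gives HZ at 103.60° from the x-axis; with |HZ| = 8.1, Z = (-0.72558, -4.6333). HZ is perpendicular to ZU, so ZU runs at 13.600°; with |ZU| = 26.3, U = (24.837, 1.5509). ∠ZUT = 119.4° gives UT at -47.000° from the x-axis; with |UT| = 14.1, T = (34.453, -8.7611). Then |KT| = |T − K| = 24.661.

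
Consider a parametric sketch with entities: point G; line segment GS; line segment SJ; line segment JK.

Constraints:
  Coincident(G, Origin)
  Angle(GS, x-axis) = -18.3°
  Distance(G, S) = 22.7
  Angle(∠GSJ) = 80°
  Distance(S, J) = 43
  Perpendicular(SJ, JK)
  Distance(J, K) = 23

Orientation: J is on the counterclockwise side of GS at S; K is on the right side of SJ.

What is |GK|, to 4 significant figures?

59.86

∠GSJ = 80.0°, so SJ runs at -18.3° + (180° − 80.0°) = 81.70° from the x-axis; with |SJ| = 43.0, J = S + 43.0·(cos 81.70°, sin 81.70°) = (27.76, 35.42). SJ is perpendicular to JK; with |JK| = 23.0 on the right of SJ, K = J + 23.0·(0.9895, -0.1444) = (50.52, 32.10). Then |GK| = |K − G| = 59.86.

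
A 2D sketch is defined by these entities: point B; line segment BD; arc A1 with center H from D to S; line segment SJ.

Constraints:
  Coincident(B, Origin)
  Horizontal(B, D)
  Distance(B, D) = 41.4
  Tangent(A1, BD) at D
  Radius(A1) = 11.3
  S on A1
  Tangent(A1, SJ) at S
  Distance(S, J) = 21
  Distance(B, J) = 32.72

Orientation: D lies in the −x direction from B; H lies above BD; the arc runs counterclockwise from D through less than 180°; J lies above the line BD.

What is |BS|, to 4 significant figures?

31.98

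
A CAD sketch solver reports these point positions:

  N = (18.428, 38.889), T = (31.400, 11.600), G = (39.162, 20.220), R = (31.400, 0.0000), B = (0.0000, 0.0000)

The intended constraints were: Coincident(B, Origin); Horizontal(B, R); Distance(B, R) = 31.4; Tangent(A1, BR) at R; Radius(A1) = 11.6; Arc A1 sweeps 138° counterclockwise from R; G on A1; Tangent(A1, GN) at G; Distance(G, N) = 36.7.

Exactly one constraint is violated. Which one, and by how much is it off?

Distance(G, N) = 36.7 — off by 8.80.

B = (0.00, 0.00) ✓; B.y = 0.00, R.y = 0.00 ✓; |BR| = 31.40 ✓; ∠(TR, RB) = 90.00° ✓; |TR| = 11.60 ✓; bearing(T→G) − bearing(T→R) = 138.0° ✓; |TG| = 11.60 ✓; ∠(TG, GN) = 90.00° ✓; |GN| = 27.90 ✗.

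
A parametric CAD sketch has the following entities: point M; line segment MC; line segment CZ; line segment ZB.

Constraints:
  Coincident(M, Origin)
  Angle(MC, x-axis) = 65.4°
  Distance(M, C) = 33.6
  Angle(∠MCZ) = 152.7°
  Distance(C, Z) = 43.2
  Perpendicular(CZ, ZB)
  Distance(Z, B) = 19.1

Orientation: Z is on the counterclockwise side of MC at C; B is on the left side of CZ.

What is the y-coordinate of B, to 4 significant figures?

72.80

M is at the origin; MC runs at 65.4° with length 33.6, so C = 33.6·(cos 65.4°, sin 65.4°) = (13.99, 30.55). ∠MCZ = 152.7°, so CZ runs at 65.4° + (180° − 152.7°) = 92.70° from the x-axis; with |CZ| = 43.2, Z = C + 43.2·(cos 92.70°, sin 92.70°) = (11.95, 73.70). CZ ⟂ ZB; with |ZB| = 19.1 on the left of CZ, B = Z + 19.1·(-0.9989, -0.04711) = (-7.127, 72.80). So B.y = 72.80.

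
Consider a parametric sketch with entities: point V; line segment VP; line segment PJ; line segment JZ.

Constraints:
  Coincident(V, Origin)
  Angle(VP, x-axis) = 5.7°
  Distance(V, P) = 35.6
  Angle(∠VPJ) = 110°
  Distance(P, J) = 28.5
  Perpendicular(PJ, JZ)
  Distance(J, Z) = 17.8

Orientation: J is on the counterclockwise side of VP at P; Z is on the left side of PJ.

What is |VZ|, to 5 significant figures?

43.584

V is at the origin; VP runs at 5.7° with length 35.6, so P = 35.6·(cos 5.7°, sin 5.7°) = (35.424, 3.5358). ∠VPJ = 110.0°, so PJ runs at 5.7° + (180° − 110.0°) = 75.700° from the x-axis; with |PJ| = 28.5, J = P + 28.5·(cos 75.700°, sin 75.700°) = (42.463, 31.153). The perpendicularity gives JZ at right angles to PJ; with |JZ| = 17.8 on the left of PJ, Z = J + 17.8·(-0.96902, 0.24700) = (25.215, 35.549). Then |VZ| = |Z − V| = 43.584.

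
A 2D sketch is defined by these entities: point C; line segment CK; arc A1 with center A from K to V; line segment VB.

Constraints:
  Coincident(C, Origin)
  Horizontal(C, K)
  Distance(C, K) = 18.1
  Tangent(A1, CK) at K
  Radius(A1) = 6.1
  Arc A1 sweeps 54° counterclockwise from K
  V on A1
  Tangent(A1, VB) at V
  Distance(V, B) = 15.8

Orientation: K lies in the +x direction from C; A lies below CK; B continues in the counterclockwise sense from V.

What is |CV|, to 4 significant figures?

13.40

C is at the origin; CK is horizontal with |CK| = 18.1 and K on the +x side, so K = (18.10, 0.000). Tangency of A1 to CK means the radius AK is perpendicular to CK, so A = K + (0, -6.1) = (18.10, -6.100). On A1, K sits at bearing 90° from A; a 54° counterclockwise sweep puts V at bearing 144°, so V = A + 6.1·(cos 144°, sin 144°) = (13.16, -2.515). Then |CV| = |V − C| = 13.40.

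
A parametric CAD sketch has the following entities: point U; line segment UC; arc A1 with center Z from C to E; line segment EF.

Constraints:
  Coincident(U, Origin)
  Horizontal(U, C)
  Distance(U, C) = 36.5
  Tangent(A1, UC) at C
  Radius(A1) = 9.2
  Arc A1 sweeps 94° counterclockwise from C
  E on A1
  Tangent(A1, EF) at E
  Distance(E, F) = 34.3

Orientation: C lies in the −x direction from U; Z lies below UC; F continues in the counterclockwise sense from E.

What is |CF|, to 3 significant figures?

44.6

U is at the origin; U and C share the same y with |UC| = 36.5 and C on the −x side, so C = (-36.5, 0.00). The tangent condition forces ZC to be normal to UC, so Z = C + (0, -9.2) = (-36.5, -9.20). On A1, C sits at bearing 90° from Z; a 94° counterclockwise sweep puts E at bearing 184°, so E = Z + 9.2·(cos 184°, sin 184°) = (-45.7, -9.84). Since A1 is tangent to EF there, ZE ⟂ EF, so EF runs along (−sin 184°, cos 184°); with |EF| = 34.3, F = (-43.3, -44.1). Then |CF| = |F − C| = 44.6.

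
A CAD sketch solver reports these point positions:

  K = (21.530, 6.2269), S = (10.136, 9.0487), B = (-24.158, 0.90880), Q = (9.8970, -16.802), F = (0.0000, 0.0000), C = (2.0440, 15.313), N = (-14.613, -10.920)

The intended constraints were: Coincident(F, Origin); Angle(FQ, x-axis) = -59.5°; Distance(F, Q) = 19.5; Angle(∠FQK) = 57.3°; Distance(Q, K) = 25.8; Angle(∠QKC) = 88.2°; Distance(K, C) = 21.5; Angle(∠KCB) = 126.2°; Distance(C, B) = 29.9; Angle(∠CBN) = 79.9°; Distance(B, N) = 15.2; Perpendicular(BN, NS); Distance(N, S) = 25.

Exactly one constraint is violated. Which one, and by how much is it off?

Distance(N, S) = 25 — off by 6.80.

F = (0.00, 0.00) ✓; FQ at -59.50° ✓; |FQ| = 19.50 ✓; ∠FQK = 57.30° ✓; |QK| = 25.80 ✓; ∠QKC = 88.20° ✓; |KC| = 21.50 ✓; ∠KCB = 126.2° ✓; |CB| = 29.90 ✓; ∠CBN = 79.90° ✓; |BN| = 15.20 ✓; ∠(BN, NS) = 90.00° ✓; |NS| = 31.80 ✗.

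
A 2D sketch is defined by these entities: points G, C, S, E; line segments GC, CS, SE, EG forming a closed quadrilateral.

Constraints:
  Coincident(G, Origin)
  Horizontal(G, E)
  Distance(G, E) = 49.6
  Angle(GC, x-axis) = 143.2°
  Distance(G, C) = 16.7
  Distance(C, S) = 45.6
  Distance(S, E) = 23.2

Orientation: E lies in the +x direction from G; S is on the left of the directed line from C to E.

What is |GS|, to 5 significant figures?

35.316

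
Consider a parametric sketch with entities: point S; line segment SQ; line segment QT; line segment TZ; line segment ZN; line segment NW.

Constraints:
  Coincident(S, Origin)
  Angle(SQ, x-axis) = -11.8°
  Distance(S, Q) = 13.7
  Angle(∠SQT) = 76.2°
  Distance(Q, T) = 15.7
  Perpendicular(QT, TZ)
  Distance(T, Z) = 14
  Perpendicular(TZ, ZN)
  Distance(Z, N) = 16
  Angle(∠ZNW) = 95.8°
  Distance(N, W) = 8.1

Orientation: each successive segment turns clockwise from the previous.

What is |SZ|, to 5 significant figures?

12.452

∠SQT = 76.2° gives QT at -115.60° from the x-axis; with |QT| = 15.7, T = (6.6267, -16.960). QT is perpendicular to TZ, so TZ runs at 154.40°; with |TZ| = 14.0, Z = (-5.9989, -10.911). Then |SZ| = |Z − S| = 12.452.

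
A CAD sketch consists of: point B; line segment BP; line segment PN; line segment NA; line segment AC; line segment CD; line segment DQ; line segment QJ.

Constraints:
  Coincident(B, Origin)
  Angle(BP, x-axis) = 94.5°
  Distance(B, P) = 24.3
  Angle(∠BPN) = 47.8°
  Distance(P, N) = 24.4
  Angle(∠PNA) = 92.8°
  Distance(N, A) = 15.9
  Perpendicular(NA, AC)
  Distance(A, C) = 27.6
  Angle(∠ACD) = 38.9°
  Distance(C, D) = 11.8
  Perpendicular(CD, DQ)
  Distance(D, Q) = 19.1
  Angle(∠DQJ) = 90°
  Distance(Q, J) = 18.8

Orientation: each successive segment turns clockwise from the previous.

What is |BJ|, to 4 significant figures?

21.34

CD ⟂ DQ, so DQ runs at -86.00°; with |DQ| = 19.1, Q = (-1.230, -6.176). ∠DQJ = 90.0° gives QJ at -176.0° from the x-axis; with |QJ| = 18.8, J = (-19.98, -7.487). Then |BJ| = |J − B| = 21.34.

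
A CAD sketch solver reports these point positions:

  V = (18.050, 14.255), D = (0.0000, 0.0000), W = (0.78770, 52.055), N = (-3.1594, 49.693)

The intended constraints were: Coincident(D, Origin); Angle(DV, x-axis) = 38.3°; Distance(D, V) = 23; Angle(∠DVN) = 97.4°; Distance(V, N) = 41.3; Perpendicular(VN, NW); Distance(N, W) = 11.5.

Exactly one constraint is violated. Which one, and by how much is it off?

Distance(N, W) = 11.5 — off by 6.90.

D = (0.00, 0.00) ✓; DV at 38.30° ✓; |DV| = 23.00 ✓; ∠DVN = 97.40° ✓; |VN| = 41.30 ✓; ∠(VN, NW) = 90.00° ✓; |NW| = 4.600 ✗.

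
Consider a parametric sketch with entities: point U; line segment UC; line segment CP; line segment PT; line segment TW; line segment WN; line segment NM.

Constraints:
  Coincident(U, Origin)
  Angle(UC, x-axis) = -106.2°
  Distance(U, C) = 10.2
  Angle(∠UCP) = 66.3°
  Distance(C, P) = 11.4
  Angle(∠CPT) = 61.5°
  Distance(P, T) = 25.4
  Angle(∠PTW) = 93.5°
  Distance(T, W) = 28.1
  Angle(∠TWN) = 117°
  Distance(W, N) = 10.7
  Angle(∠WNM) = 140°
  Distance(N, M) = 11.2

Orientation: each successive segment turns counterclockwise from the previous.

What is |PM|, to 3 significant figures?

32.4

U is at the origin; UC runs at -106.2° with length 10.2, so C = (-2.85, -9.79). ∠UCP = 66.3° gives CP at 7.50° from the x-axis; with |CP| = 11.4, P = (8.46, -8.31). ∠CPT = 61.5° gives PT at 126° from the x-axis; with |PT| = 25.4, T = (-6.47, 12.2). ∠PTW = 93.5° gives TW at -148° from the x-axis; with |TW| = 28.1, W = (-30.2, -2.86). ∠TWN = 117.0° gives WN at -84.5° from the x-axis; with |WN| = 10.7, N = (-29.1, -13.5). ∠WNM = 140.0° gives NM at -44.5° from the x-axis; with |NM| = 11.2, M = (-21.2, -21.4). Then |PM| = |M − P| = 32.4.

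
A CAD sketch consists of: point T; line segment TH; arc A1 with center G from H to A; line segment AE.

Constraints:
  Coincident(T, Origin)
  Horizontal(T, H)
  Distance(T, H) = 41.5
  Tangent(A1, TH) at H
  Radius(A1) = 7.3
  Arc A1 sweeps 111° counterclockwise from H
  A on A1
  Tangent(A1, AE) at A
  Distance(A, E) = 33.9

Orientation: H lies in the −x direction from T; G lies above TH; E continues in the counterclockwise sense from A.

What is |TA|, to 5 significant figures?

36.074

T is at the origin; TH is horizontal with |TH| = 41.5 and H on the −x side, so H = (-41.500, 0.0000). Tangency of A1 to TH means the radius GH is perpendicular to TH, so G = H + (0, 7.3) = (-41.500, 7.3000). On A1, H sits at bearing -90° from G; a 111° counterclockwise sweep puts A at bearing 21°, so A = G + 7.3·(cos 21°, sin 21°) = (-34.685, 9.9161). Then |TA| = |A − T| = 36.074.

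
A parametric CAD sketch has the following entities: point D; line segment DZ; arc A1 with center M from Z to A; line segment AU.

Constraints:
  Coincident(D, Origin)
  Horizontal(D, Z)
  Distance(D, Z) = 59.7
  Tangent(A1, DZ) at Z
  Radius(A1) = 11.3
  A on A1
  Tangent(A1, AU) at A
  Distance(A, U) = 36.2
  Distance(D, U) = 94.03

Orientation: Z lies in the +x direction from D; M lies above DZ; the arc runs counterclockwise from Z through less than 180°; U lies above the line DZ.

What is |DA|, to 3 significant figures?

70.2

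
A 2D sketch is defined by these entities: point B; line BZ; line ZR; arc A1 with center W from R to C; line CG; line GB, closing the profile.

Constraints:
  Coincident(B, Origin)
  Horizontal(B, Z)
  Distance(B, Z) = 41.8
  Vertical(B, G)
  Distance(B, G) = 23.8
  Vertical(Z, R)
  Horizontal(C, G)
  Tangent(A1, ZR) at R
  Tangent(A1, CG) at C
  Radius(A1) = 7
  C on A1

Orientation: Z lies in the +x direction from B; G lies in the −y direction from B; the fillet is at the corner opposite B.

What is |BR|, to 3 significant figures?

45.0

B is at the origin; B and Z share the same y with |BZ| = 41.8 and Z on the +x side, so Z = (41.8, 0.00). B and G share the same x with |BG| = 23.8 and G on the −y side, so G = (0.00, -23.8). The virtual corner opposite B is at (41.8, -23.8). Tangency of A1 to ZR means the radius WR is perpendicular to ZR and since A1 is tangent to CG there, WC ⟂ CG, with radius 7.0, so the center W sits 7.0 in from both sides at W = (34.8, -16.8). That places the tangent points at R = (41.8, -16.8) on ZR and C = (34.8, -23.8) on CG. Then |BR| = |R − B| = 45.0.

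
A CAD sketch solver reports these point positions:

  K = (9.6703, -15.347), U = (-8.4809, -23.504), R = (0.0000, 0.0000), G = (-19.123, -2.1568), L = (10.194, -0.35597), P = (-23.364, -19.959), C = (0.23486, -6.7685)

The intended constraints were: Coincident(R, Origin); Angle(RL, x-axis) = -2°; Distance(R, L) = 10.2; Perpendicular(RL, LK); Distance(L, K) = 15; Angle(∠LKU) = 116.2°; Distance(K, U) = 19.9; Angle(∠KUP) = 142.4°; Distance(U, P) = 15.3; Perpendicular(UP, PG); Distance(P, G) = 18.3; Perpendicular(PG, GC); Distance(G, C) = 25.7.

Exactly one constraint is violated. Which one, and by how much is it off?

Distance(G, C) = 25.7 — off by 5.80.

R = (0.00, 0.00) ✓; RL at -2.000° ✓; |RL| = 10.20 ✓; ∠(RL, LK) = 90.00° ✓; |LK| = 15.00 ✓; ∠LKU = 116.2° ✓; |KU| = 19.90 ✓; ∠KUP = 142.4° ✓; |UP| = 15.30 ✓; ∠(UP, PG) = 90.00° ✓; |PG| = 18.30 ✓; ∠(PG, GC) = 90.00° ✓; |GC| = 19.90 ✗.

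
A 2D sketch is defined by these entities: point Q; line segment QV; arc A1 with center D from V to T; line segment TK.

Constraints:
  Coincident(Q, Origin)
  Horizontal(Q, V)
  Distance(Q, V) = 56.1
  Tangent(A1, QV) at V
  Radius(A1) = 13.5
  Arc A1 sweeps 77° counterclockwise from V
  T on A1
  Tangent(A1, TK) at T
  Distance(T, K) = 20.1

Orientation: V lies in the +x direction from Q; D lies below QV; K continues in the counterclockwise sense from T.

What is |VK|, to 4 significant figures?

34.86

Q is at the origin; Q and V share the same y with |QV| = 56.1 and V on the +x side, so V = (56.10, 0.000). A1 meets QV tangentially, so DV is at right angles to QV, so D = V + (0, -13.5) = (56.10, -13.50). On A1, V sits at bearing 90° from D; a 77° counterclockwise sweep puts T at bearing 167°, so T = D + 13.5·(cos 167°, sin 167°) = (42.95, -10.46). The tangent condition forces DT to be normal to TK, so TK runs along (−sin 167°, cos 167°); with |TK| = 20.1, K = (38.42, -30.05). Then |VK| = |K − V| = 34.86.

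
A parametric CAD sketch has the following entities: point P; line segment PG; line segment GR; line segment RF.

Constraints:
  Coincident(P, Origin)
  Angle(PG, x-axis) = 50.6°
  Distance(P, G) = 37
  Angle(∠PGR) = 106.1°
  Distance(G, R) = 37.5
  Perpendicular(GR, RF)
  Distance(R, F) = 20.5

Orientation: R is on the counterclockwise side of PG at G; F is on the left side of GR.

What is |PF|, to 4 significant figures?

50.08

P is at the origin; PG runs at 50.6° with length 37.0, so G = 37.0·(cos 50.6°, sin 50.6°) = (23.49, 28.59). ∠PGR = 106.1°, so GR runs at 50.6° + (180° − 106.1°) = 124.5° from the x-axis; with |GR| = 37.5, R = G + 37.5·(cos 124.5°, sin 124.5°) = (2.245, 59.50). The perpendicularity gives RF at right angles to GR; with |RF| = 20.5 on the left of GR, F = R + 20.5·(-0.8241, -0.5664) = (-14.65, 47.88). Then |PF| = |F − P| = 50.08.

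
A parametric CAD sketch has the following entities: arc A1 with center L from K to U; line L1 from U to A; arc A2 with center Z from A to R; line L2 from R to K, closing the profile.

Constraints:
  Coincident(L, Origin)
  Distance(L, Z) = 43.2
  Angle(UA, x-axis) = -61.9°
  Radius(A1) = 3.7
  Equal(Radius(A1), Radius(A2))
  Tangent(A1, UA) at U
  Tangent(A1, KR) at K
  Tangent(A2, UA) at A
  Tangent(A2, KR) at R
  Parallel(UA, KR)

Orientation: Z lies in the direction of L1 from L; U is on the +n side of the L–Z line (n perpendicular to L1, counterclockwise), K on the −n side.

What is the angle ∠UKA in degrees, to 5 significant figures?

80.280°

Tangency of A1 to both parallel lines with radius 3.7 puts U and K at L ± 3.7·n: U = (3.2639, 1.7427), K = (-3.2639, -1.7427). Equal radii place A and R the same way about Z: A = Z + 3.7·n = (23.612, -36.365), R = Z − 3.7·n = (17.084, -39.851). Then cos ∠UKA = KU·KA / (|KU||KA|), giving 80.280°.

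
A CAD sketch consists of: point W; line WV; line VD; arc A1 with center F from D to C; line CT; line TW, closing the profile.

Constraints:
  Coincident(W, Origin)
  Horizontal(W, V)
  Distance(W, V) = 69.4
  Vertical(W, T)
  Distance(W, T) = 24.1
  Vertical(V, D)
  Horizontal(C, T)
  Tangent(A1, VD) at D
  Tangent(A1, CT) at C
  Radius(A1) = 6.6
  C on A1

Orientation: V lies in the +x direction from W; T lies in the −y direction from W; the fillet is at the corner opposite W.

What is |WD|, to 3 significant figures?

71.6

W is at the origin; WV is horizontal with |WV| = 69.4 and V on the +x side, so V = (69.4, 0.00). WT is vertical with |WT| = 24.1 and T on the −y side, so T = (0.00, -24.1). The virtual corner opposite W is at (69.4, -24.1). Tangency of A1 to VD means the radius FD is perpendicular to VD and the tangent condition forces FC to be normal to CT, with radius 6.6, so the center F sits 6.6 in from both sides at F = (62.8, -17.5). That places the tangent points at D = (69.4, -17.5) on VD and C = (62.8, -24.1) on CT. Then |WD| = |D − W| = 71.6.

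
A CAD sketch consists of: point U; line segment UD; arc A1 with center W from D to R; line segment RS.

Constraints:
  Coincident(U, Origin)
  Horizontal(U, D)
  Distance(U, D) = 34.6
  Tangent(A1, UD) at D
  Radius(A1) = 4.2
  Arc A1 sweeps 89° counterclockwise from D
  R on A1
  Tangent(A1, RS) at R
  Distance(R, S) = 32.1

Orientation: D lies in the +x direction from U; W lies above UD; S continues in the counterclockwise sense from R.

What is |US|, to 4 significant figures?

53.49

On A1, D sits at bearing -90° from W; an 89° counterclockwise sweep puts R at bearing -1°, so R = W + 4.2·(cos -1°, sin -1°) = (38.80, 4.127). Since A1 is tangent to RS there, WR ⟂ RS, so RS runs along (−sin -1°, cos -1°); with |RS| = 32.1, S = (39.36, 36.22). Then |US| = |S − U| = 53.49.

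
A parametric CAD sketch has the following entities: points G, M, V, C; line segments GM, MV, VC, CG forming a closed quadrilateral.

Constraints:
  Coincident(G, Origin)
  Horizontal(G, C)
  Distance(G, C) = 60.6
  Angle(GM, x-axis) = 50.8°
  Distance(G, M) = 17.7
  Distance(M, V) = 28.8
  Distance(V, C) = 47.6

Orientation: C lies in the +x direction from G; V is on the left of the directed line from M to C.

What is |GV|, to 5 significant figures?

46.500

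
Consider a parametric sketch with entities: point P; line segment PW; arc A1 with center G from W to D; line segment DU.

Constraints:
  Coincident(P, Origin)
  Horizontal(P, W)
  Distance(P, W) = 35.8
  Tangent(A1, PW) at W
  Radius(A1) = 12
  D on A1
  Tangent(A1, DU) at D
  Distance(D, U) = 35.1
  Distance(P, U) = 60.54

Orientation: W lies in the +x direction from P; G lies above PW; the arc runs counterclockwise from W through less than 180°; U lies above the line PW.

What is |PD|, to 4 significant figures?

49.76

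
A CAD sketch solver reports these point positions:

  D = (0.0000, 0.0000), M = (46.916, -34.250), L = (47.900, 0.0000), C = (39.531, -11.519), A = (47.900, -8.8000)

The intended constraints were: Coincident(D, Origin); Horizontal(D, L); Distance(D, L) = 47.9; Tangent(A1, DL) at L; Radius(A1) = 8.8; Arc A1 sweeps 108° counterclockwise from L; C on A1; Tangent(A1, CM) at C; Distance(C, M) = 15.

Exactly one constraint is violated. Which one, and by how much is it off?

Distance(C, M) = 15 — off by 8.90.

D = (0.00, 0.00) ✓; D.y = 0.00, L.y = 0.00 ✓; |DL| = 47.90 ✓; ∠(AL, LD) = 90.00° ✓; |AL| = 8.800 ✓; bearing(A→C) − bearing(A→L) = 108.0° ✓; |AC| = 8.800 ✓; ∠(AC, CM) = 90.00° ✓; |CM| = 23.90 ✗.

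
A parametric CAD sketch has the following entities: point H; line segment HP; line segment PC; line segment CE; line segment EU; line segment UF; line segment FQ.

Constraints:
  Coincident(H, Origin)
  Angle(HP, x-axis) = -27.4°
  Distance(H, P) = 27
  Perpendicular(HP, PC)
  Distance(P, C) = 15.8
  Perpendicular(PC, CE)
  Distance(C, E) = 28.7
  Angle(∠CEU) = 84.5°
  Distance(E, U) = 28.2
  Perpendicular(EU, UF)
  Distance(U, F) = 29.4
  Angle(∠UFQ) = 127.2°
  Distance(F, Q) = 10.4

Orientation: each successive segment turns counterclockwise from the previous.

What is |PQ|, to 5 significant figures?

8.7533

H is at the origin; HP runs at -27.4° with length 27.0, so P = (23.971, -12.425). HP is perpendicular to PC, so PC runs at 62.600°; with |PC| = 15.8, C = (31.242, 1.6021). The perpendicularity gives CE at right angles to PC, so CE runs at 152.60°; with |CE| = 28.7, E = (5.7619, 14.810). ∠CEU = 84.5° gives EU at -111.90° from the x-axis; with |EU| = 28.2, U = (-4.7564, -11.355). The perpendicularity gives UF at right angles to EU, so UF runs at -21.900°; with |UF| = 29.4, F = (22.522, -22.321). ∠UFQ = 127.2° gives FQ at 30.900° from the x-axis; with |FQ| = 10.4, Q = (31.446, -16.980). Then |PQ| = |Q − P| = 8.7533.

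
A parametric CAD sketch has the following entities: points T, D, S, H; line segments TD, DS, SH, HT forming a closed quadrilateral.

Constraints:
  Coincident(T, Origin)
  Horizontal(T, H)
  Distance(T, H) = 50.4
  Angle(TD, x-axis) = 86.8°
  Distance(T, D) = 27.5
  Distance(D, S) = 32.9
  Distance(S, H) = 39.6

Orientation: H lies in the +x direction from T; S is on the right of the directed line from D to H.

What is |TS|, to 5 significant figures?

11.729

Checks: |DS| = 32.90 ✓; |SH| = 39.60 ✓.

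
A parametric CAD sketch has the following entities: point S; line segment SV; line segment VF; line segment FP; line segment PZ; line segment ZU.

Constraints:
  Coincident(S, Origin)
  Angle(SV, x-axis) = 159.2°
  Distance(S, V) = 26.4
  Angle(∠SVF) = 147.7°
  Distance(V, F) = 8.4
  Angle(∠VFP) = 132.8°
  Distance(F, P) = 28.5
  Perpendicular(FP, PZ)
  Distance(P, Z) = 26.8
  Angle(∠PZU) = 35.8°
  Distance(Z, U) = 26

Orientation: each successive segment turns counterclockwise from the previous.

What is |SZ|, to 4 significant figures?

39.38

S is at the origin; SV runs at 159.2° with length 26.4, so V = (-24.68, 9.375). ∠SVF = 147.7° gives VF at -168.5° from the x-axis; with |VF| = 8.4, F = (-32.91, 7.700). ∠VFP = 132.8° gives FP at -121.3° from the x-axis; with |FP| = 28.5, P = (-47.72, -16.65). FP is perpendicular to PZ, so PZ runs at -31.30°; with |PZ| = 26.8, Z = (-24.82, -30.58). Then |SZ| = |Z − S| = 39.38.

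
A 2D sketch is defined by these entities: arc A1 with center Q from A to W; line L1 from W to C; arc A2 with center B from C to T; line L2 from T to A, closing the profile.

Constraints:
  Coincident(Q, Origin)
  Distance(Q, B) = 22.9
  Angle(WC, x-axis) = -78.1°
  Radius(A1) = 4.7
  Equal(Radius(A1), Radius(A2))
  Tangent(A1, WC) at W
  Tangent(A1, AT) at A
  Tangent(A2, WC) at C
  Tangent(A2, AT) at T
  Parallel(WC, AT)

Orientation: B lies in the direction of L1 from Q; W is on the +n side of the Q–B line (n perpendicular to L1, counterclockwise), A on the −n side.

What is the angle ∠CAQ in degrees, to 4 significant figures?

67.68°

The slot axis is L1's direction at -78.1°, so u = (cos -78.1°, sin -78.1°) = (0.2062, -0.9785) and n = (−sin -78.1°, cos -78.1°) = (0.9785, 0.2062). Q is at the origin and B lies 22.9 along u from Q, so B = 22.9·u = (4.722, -22.41). Tangency of A1 to both parallel lines with radius 4.7 puts W and A at Q ± 4.7·n: W = (4.599, 0.9692), A = (-4.599, -0.9692). Equal radii place C and T the same way about B: C = B + 4.7·n = (9.321, -21.44), T = B − 4.7·n = (0.1231, -23.38). Then cos ∠CAQ = AC·AQ / (|AC||AQ|), giving 67.68°.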